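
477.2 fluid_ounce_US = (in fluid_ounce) 477.2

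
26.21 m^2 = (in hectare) 0.002621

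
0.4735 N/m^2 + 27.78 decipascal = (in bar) 3.252e-05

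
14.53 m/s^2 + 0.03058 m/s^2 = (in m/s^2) 14.56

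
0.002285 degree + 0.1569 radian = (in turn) 0.02498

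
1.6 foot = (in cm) 48.77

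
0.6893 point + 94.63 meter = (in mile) 0.0588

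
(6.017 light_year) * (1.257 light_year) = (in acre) 1.673e+29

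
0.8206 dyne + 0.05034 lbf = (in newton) 0.2239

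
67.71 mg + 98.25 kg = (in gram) 9.825e+04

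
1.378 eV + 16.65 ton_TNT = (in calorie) 1.665e+10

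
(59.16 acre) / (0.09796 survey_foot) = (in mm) 8.018e+09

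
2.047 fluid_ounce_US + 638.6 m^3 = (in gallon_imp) 1.405e+05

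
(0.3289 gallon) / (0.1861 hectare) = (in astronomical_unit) 4.472e-18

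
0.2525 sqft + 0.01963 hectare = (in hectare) 0.01963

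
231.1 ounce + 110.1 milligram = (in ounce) 231.1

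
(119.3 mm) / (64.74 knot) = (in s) 0.003582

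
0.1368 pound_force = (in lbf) 0.1368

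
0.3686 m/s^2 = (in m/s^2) 0.3686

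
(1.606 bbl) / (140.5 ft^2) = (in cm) 1.956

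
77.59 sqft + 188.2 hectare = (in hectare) 188.2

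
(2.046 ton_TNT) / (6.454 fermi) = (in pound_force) 2.982e+23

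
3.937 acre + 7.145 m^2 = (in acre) 3.939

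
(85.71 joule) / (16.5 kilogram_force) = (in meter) 0.5297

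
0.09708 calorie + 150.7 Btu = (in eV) 9.924e+23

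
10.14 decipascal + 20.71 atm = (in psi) 304.4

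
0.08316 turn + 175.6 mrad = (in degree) 40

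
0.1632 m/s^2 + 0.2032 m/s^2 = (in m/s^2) 0.3664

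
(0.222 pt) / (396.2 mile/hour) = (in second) 4.422e-07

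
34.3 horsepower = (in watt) 2.558e+04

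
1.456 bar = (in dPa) 1.456e+06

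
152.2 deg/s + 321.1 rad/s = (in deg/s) 1.855e+04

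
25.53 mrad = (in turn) 0.004063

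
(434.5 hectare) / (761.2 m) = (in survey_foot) 1.873e+04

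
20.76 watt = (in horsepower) 0.02784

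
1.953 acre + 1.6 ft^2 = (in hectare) 0.7904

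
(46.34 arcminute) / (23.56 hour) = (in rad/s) 1.589e-07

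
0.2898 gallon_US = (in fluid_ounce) 37.09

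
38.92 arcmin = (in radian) 0.01132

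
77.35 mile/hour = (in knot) 67.22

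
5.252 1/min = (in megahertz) 8.753e-08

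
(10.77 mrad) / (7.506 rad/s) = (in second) 0.001435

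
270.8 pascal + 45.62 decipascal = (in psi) 0.03994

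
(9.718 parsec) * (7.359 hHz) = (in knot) 4.29e+20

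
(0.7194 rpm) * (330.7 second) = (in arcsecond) 5.139e+06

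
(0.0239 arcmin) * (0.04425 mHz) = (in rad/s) 3.076e-10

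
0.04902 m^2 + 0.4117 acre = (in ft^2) 1.793e+04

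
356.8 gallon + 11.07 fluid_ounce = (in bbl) 8.497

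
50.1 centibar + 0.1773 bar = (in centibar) 67.83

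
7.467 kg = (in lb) 16.46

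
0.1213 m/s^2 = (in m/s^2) 0.1213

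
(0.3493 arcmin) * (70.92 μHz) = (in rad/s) 7.206e-09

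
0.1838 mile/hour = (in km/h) 0.2958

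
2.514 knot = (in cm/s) 129.3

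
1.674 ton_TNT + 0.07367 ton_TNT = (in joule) 7.312e+09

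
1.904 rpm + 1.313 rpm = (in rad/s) 0.3369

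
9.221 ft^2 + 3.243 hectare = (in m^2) 3.243e+04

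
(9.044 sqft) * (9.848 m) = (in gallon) 2186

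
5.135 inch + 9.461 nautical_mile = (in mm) 1.752e+07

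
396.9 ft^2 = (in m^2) 36.87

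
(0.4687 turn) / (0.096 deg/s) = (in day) 0.02034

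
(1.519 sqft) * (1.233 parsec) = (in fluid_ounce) 1.816e+20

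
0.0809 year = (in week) 4.218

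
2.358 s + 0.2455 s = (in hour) 0.0007232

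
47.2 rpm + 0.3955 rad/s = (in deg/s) 305.9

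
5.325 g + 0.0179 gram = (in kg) 0.005343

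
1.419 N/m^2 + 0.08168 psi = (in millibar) 5.646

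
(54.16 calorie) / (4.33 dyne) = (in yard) 5.723e+06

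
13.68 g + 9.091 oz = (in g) 271.4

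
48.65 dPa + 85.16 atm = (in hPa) 8.629e+04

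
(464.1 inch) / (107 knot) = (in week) 3.541e-07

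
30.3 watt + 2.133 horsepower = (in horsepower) 2.174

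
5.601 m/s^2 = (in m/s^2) 5.601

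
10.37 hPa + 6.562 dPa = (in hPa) 10.38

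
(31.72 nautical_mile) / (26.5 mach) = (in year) 2.064e-07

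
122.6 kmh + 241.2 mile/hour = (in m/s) 141.9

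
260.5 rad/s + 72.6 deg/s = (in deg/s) 1.5e+04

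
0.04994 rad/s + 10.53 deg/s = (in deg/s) 13.39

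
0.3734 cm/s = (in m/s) 0.003734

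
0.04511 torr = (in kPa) 0.006014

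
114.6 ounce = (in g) 3249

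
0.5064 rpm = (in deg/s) 3.038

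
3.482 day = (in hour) 83.57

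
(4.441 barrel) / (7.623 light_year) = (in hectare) 9.79e-22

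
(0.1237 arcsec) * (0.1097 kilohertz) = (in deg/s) 0.003769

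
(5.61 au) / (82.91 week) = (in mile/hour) 3.744e+04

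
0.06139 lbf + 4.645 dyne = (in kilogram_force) 0.02785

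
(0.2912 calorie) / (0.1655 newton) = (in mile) 0.004574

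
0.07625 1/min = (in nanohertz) 1.271e+06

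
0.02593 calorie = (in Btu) 0.0001028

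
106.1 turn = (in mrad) 6.666e+05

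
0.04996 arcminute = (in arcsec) 2.998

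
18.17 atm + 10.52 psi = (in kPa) 1914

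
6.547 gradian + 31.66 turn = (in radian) 199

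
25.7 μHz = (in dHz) 0.000257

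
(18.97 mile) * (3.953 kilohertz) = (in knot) 2.346e+08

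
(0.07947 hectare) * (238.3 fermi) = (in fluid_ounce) 6.404e-06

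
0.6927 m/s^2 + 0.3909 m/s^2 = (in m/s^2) 1.084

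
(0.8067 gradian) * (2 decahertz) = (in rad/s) 0.2534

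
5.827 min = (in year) 1.109e-05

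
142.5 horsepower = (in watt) 1.063e+05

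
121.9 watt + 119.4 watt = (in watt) 241.3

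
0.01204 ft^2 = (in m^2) 0.001119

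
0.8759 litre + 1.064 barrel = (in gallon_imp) 37.4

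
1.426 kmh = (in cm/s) 39.61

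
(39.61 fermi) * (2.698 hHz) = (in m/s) 1.069e-11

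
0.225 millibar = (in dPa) 225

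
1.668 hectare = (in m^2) 1.668e+04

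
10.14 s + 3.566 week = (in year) 0.06839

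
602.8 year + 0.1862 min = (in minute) 3.168e+08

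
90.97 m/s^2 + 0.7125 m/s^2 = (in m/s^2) 91.68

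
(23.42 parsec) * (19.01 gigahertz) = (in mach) 4.035e+25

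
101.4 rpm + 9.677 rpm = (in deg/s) 666.5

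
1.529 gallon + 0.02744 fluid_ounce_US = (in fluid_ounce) 195.7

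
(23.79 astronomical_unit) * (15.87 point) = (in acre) 4.924e+06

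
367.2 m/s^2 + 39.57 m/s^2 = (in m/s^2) 406.8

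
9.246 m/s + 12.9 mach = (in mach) 12.93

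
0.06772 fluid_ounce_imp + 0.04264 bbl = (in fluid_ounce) 229.3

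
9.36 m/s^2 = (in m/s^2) 9.36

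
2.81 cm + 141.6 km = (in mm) 1.416e+08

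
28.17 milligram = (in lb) 6.21e-05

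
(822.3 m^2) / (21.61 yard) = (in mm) 4.161e+04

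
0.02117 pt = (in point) 0.02117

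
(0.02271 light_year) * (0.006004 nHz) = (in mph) 2886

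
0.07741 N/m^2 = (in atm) 7.64e-07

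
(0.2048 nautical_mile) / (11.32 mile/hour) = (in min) 1.249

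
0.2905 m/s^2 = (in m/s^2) 0.2905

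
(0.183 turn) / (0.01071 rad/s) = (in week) 0.0001775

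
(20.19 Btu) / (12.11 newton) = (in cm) 1.759e+05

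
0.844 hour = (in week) 0.005024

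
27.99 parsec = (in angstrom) 8.637e+27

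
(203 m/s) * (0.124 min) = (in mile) 0.9385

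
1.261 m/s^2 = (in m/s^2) 1.261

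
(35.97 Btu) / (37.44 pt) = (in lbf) 6.459e+05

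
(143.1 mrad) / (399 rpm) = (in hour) 9.513e-07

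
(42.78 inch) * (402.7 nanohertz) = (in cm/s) 4.376e-05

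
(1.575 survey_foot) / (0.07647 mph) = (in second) 14.04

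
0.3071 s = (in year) 9.738e-09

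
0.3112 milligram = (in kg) 3.112e-07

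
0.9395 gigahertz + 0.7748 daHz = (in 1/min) 5.637e+10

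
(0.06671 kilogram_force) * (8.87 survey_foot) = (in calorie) 0.4227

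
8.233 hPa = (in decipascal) 8233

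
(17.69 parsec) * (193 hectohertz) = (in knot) 2.048e+22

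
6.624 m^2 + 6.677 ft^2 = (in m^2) 7.244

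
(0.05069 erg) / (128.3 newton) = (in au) 2.641e-22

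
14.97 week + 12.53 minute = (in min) 1.509e+05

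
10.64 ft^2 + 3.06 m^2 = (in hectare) 0.0004048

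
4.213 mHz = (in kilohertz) 4.213e-06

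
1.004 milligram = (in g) 0.001004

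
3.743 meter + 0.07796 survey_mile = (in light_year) 1.366e-14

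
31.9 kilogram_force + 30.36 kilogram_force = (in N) 610.6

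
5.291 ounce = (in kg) 0.15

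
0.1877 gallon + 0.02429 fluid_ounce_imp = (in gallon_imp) 0.1564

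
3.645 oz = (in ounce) 3.645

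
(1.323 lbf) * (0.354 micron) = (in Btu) 1.975e-09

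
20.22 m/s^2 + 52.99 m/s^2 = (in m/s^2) 73.21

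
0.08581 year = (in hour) 751.7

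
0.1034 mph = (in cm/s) 4.622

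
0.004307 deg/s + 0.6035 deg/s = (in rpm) 0.1013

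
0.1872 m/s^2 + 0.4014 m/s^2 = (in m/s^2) 0.5886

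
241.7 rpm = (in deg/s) 1450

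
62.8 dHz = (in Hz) 6.28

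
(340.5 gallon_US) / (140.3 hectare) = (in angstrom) 9187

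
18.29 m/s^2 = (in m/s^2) 18.29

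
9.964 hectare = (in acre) 24.62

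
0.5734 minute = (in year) 1.091e-06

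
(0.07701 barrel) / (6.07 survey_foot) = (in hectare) 6.618e-07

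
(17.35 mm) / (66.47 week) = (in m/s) 4.316e-10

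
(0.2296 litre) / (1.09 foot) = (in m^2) 0.0006911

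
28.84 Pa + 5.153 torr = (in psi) 0.1038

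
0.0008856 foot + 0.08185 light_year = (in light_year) 0.08185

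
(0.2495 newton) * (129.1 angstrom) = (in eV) 2.01e+10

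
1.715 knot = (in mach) 0.002591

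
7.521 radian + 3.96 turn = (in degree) 1857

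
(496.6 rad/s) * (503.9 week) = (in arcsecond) 3.122e+16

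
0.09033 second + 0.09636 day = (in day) 0.09636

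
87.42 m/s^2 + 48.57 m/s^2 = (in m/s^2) 136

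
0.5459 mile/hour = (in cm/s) 24.4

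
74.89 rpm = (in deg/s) 449.3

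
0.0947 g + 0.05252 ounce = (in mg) 1584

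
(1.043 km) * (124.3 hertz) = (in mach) 380.7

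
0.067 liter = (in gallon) 0.0177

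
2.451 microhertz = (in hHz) 2.451e-08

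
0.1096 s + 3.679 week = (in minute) 3.708e+04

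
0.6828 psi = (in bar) 0.04708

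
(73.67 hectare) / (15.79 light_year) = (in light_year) 5.213e-28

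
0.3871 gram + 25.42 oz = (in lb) 1.59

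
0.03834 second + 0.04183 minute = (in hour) 0.0007078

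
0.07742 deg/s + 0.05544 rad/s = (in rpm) 0.5423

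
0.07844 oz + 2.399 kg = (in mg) 2.401e+06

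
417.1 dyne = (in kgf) 0.0004253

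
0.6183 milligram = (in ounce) 2.181e-05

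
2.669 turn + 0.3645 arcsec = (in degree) 960.8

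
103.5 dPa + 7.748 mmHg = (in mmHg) 7.826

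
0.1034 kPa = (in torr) 0.7756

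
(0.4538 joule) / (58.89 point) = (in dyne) 2.184e+06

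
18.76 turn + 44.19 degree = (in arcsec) 2.447e+07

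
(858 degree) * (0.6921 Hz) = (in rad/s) 10.36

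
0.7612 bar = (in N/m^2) 7.612e+04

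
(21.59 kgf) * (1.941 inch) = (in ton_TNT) 2.495e-09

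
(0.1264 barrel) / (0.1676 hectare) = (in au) 8.015e-17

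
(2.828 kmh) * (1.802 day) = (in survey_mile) 76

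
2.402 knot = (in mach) 0.003629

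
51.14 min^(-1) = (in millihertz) 852.3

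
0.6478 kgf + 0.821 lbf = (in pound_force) 2.249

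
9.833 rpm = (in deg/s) 59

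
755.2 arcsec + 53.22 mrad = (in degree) 3.259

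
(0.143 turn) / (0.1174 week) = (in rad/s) 1.265e-05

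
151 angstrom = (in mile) 9.383e-12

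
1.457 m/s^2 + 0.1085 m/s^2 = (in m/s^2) 1.566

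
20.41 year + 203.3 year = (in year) 223.7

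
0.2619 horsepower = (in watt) 195.3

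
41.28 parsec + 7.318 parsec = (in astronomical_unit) 1.002e+07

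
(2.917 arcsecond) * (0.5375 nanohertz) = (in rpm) 7.259e-14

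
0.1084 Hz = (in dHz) 1.084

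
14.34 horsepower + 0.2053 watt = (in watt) 1.069e+04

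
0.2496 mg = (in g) 0.0002496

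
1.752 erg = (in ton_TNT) 4.187e-17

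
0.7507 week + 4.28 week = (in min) 5.071e+04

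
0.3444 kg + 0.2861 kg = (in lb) 1.39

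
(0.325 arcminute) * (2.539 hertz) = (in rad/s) 0.00024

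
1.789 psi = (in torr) 92.52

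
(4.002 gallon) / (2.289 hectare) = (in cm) 6.618e-05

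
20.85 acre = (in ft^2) 9.082e+05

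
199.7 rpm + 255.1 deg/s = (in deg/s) 1453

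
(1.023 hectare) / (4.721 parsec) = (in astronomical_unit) 4.694e-25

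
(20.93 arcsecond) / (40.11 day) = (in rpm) 2.796e-10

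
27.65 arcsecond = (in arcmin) 0.4608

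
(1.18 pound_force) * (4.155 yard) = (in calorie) 4.766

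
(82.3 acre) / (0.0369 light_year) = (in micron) 0.000954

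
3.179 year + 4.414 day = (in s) 1.006e+08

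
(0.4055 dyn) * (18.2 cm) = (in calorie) 1.764e-07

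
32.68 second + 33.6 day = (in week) 4.8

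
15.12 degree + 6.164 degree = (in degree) 21.28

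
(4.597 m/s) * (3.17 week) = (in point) 2.498e+10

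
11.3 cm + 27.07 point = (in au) 8.192e-13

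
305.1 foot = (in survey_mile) 0.05778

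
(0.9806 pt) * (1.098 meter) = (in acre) 9.386e-08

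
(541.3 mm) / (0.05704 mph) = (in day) 0.0002457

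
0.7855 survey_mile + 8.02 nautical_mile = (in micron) 1.612e+10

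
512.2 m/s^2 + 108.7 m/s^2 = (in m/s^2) 620.9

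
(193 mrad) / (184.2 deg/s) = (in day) 6.948e-07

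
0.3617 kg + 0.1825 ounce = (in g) 366.9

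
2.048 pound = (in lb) 2.048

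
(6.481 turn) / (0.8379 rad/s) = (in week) 8.036e-05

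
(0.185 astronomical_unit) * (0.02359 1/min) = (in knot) 2.115e+07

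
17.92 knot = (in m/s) 9.219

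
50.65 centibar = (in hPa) 506.5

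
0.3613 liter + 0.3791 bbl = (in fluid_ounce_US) 2050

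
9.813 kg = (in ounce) 346.1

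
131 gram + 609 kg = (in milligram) 6.091e+08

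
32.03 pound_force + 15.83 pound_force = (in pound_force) 47.86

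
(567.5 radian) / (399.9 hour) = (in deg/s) 0.02259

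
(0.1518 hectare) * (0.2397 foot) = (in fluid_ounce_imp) 3.903e+06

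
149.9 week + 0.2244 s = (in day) 1049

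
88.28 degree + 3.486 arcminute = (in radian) 1.542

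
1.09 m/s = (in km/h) 3.924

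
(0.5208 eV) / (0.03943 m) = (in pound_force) 4.757e-19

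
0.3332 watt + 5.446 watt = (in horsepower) 0.00775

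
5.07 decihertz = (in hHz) 0.00507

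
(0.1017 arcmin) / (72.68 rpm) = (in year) 1.233e-13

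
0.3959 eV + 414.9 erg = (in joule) 4.149e-05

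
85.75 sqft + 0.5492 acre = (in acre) 0.5512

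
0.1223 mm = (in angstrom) 1.223e+06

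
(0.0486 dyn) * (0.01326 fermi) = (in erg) 6.444e-17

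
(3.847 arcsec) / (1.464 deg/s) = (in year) 2.315e-11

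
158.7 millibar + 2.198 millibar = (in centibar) 16.09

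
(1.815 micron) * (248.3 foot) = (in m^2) 0.0001374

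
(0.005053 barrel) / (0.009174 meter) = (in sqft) 0.9426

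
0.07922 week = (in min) 798.5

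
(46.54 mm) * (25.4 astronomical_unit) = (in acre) 4.37e+07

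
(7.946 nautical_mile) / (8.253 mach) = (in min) 0.08728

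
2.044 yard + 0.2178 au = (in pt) 9.236e+13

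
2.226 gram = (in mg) 2226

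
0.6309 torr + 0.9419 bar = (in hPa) 942.7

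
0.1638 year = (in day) 59.79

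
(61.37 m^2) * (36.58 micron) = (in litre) 2.245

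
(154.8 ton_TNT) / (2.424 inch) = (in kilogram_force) 1.073e+12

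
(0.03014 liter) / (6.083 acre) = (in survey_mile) 7.608e-13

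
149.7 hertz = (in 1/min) 8982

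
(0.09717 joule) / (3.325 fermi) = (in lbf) 6.57e+12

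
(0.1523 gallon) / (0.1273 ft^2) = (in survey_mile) 3.029e-05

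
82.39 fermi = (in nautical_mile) 4.449e-17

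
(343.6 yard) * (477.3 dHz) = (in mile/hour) 3.355e+04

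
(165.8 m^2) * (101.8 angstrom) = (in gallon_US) 0.0004459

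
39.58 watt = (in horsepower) 0.05308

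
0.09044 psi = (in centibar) 0.6236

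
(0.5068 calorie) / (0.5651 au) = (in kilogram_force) 2.558e-12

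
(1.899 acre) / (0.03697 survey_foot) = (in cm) 6.82e+07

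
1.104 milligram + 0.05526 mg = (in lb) 2.556e-06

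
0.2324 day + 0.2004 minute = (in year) 0.0006371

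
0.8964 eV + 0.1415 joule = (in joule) 0.1415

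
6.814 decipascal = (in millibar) 0.006814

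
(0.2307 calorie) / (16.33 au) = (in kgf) 4.029e-14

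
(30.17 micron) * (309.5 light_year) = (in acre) 2.183e+10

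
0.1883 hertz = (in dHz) 1.883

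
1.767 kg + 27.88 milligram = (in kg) 1.767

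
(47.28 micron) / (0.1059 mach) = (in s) 1.311e-06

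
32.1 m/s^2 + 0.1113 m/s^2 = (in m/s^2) 32.21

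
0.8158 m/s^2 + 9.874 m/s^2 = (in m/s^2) 10.69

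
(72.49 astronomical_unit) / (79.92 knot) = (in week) 4.361e+05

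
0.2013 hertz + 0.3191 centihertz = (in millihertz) 204.5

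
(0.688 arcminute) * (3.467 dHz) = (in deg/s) 0.003975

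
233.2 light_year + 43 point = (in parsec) 71.5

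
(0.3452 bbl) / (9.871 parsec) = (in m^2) 1.802e-19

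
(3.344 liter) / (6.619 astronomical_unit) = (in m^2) 3.377e-15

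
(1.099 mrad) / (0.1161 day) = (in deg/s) 6.277e-06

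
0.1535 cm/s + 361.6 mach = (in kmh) 4.432e+05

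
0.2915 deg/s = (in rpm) 0.04858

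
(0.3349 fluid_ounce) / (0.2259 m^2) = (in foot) 0.0001438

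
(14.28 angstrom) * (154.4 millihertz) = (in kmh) 7.937e-10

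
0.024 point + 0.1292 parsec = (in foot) 1.308e+16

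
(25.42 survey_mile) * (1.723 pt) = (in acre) 0.006145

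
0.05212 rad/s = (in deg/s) 2.986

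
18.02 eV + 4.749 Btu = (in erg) 5.01e+10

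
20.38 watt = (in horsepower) 0.02733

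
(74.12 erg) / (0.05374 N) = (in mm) 0.1379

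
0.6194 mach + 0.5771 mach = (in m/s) 407.4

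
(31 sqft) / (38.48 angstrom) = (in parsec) 2.426e-08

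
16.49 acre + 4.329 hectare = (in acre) 27.19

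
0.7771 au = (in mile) 7.224e+07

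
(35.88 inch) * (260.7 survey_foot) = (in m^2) 72.42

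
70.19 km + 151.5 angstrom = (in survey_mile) 43.61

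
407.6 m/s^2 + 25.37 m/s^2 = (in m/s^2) 433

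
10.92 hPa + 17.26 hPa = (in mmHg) 21.14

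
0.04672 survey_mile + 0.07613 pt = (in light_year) 7.947e-15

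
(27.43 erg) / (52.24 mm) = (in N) 5.251e-05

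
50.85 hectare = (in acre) 125.7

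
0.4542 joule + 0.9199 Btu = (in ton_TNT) 2.321e-07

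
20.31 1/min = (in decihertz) 3.385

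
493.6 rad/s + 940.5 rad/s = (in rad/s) 1434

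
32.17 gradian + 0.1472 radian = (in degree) 37.39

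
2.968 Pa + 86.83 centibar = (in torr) 651.3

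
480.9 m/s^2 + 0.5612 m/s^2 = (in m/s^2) 481.5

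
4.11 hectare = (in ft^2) 4.424e+05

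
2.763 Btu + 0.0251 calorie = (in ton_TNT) 6.968e-07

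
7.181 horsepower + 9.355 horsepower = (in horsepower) 16.54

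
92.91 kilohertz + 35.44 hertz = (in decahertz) 9295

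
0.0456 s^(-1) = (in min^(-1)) 2.736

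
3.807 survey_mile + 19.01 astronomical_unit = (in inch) 1.12e+14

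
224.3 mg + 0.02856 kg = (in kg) 0.02878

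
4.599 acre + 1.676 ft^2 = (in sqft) 2.003e+05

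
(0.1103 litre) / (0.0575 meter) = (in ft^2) 0.02065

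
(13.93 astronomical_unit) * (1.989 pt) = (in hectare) 1.462e+05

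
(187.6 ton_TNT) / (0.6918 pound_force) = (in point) 7.23e+14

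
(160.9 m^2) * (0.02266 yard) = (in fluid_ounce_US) 1.127e+05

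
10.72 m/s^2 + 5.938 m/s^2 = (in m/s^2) 16.66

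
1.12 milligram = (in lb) 2.469e-06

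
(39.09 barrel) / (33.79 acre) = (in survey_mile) 2.824e-08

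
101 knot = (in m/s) 51.96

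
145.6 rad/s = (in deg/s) 8342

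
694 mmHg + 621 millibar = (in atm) 1.526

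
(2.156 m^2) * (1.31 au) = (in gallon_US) 1.116e+14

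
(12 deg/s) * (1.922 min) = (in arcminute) 8.303e+04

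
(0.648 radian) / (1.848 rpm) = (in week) 5.536e-06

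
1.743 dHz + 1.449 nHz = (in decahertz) 0.01743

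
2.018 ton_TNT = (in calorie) 2.018e+09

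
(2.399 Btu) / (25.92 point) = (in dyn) 2.768e+10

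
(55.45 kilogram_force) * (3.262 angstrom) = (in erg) 1.774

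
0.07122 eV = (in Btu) 1.082e-23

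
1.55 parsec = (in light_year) 5.055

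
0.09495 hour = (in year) 1.084e-05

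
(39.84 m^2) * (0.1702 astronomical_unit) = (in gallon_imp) 2.231e+14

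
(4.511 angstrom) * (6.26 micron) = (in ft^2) 3.04e-14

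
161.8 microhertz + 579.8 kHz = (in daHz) 5.798e+04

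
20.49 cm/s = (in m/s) 0.2049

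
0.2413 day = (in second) 2.085e+04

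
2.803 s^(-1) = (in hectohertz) 0.02803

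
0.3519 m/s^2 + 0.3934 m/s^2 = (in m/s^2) 0.7453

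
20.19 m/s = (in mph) 45.16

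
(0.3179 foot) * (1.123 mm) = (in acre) 2.689e-08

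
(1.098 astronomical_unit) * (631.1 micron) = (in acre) 2.562e+04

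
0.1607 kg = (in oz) 5.669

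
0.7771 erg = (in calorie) 1.857e-08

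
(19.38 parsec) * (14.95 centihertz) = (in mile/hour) 2e+17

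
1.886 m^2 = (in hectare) 0.0001886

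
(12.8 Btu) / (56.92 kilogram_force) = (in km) 0.02419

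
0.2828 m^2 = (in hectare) 2.828e-05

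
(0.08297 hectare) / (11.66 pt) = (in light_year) 2.132e-11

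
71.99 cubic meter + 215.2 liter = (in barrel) 454.2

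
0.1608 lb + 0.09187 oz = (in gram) 75.54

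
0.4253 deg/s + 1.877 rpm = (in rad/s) 0.204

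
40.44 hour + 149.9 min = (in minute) 2576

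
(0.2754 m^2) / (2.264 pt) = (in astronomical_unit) 2.305e-09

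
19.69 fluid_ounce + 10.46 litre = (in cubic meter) 0.01104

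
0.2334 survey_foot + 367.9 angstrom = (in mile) 4.42e-05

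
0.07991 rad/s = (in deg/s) 4.579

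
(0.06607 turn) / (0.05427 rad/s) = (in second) 7.649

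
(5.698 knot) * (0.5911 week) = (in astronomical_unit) 7.005e-06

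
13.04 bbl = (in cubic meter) 2.073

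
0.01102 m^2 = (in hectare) 1.102e-06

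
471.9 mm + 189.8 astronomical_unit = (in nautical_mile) 1.533e+10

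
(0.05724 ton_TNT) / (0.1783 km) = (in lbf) 3.02e+05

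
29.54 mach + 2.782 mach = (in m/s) 1.101e+04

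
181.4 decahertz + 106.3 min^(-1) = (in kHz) 1.816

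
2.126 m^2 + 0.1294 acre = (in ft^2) 5660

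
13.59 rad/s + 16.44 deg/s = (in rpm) 132.5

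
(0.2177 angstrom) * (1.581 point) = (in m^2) 1.214e-14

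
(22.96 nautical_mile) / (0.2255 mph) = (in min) 7030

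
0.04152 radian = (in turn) 0.006608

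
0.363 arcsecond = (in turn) 2.801e-07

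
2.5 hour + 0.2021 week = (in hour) 36.45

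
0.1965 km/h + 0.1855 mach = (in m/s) 63.22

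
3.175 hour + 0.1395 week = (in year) 0.003038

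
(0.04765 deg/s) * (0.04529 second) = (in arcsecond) 7.769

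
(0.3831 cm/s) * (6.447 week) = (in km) 14.94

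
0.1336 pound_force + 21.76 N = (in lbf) 5.025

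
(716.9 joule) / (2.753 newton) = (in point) 7.382e+05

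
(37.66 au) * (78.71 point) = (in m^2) 1.564e+11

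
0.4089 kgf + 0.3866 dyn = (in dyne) 4.01e+05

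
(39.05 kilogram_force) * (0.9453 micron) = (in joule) 0.000362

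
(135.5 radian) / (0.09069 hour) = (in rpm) 3.963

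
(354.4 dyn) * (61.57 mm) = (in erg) 2182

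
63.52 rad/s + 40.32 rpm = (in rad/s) 67.74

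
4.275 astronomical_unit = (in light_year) 6.76e-05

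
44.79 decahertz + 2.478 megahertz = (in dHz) 2.478e+07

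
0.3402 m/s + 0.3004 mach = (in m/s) 102.6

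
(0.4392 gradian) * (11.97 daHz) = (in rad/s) 0.8258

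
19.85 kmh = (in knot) 10.72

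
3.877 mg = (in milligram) 3.877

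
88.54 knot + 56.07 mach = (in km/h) 6.889e+04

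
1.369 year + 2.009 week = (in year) 1.408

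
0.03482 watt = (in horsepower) 4.669e-05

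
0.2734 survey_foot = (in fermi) 8.333e+13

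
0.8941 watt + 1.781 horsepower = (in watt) 1329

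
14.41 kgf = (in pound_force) 31.77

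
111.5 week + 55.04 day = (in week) 119.4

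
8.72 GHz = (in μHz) 8.72e+15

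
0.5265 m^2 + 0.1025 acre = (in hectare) 0.04153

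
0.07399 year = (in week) 3.858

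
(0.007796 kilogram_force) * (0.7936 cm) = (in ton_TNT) 1.45e-13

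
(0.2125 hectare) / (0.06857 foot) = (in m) 1.017e+05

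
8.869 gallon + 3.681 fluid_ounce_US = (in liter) 33.68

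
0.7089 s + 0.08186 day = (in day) 0.08187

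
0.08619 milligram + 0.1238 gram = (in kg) 0.0001239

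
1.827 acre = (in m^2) 7394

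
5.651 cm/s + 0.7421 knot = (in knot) 0.8519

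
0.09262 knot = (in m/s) 0.04765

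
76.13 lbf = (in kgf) 34.53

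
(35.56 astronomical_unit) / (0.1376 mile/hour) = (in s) 8.648e+13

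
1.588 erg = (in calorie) 3.795e-08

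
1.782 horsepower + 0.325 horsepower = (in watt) 1571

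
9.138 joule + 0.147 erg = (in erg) 9.138e+07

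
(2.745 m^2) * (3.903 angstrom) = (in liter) 1.071e-06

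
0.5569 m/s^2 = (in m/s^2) 0.5569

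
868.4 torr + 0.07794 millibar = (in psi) 16.79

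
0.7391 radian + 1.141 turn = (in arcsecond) 1.631e+06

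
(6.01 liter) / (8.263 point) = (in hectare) 0.0002062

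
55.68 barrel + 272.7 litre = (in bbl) 57.4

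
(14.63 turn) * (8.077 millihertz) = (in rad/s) 0.7425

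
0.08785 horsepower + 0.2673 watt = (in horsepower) 0.08821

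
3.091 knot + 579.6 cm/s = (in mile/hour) 16.52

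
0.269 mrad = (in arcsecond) 55.49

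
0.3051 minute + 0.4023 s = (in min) 0.3118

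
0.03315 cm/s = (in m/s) 0.0003315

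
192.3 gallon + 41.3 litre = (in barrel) 4.838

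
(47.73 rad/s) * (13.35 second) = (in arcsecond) 1.314e+08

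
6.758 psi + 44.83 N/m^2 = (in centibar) 46.64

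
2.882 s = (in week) 4.765e-06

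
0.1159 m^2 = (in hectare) 1.159e-05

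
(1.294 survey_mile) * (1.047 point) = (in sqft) 8.279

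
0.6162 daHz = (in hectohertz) 0.06162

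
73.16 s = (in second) 73.16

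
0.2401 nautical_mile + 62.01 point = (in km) 0.4447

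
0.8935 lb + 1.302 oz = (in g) 442.2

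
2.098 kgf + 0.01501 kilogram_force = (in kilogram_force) 2.113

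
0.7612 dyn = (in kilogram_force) 7.762e-07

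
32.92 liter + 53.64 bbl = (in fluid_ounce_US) 2.895e+05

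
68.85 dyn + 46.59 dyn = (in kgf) 0.0001177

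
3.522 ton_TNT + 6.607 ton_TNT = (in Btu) 4.017e+07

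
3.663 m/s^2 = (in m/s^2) 3.663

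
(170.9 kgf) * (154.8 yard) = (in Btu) 224.9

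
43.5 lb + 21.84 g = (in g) 1.975e+04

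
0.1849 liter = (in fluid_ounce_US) 6.252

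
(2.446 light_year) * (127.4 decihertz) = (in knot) 5.731e+17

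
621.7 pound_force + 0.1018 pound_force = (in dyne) 2.766e+08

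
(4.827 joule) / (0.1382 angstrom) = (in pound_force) 7.852e+10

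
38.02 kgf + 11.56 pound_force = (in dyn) 4.243e+07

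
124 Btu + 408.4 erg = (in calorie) 3.127e+04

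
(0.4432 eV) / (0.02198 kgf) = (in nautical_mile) 1.779e-22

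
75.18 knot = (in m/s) 38.68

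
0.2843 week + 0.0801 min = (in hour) 47.76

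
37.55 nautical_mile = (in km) 69.54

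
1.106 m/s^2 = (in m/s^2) 1.106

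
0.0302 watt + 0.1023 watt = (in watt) 0.1325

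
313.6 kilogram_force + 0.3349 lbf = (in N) 3077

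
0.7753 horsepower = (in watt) 578.1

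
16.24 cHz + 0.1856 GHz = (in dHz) 1.856e+09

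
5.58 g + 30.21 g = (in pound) 0.0789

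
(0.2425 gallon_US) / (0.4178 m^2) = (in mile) 1.365e-06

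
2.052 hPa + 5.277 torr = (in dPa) 9087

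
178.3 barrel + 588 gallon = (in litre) 3.057e+04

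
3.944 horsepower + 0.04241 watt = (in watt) 2941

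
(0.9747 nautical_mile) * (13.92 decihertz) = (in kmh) 9046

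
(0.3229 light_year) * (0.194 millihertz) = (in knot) 1.152e+12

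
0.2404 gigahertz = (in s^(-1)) 2.404e+08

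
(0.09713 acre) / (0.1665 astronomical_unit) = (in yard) 1.726e-08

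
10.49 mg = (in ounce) 0.00037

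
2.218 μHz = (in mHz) 0.002218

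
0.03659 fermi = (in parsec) 1.186e-33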